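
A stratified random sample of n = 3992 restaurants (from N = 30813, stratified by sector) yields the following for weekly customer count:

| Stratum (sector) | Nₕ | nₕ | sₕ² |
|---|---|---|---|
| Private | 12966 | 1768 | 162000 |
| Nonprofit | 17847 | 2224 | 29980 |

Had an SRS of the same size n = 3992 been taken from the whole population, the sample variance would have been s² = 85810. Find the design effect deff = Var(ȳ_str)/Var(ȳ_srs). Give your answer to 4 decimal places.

Var(ȳ_str) = Σ Wₕ²(1−fₕ)sₕ²/nₕ with Wₕ = Nₕ/30813:
  Private: (12966/30813)²·(1−1768/12966)·162000/1768 = 14.012359
  Nonprofit: (17847/30813)²·(1−2224/17847)·29980/2224 = 3.9587542
  → Var(ȳ_str) = 17.971113.
Var(ȳ_srs) = (1 − 3992/30813)·85810/3992 = 18.710627.
deff = 17.971113 / 18.710627 = 0.9605.

0.9605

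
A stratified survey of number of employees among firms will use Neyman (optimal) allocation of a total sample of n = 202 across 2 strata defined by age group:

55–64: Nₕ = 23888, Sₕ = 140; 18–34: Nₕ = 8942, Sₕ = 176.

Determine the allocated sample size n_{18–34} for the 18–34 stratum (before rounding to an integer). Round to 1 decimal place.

Neyman allocation: nₕ = n·NₕSₕ / Σⱼ NⱼSⱼ.
Σ NⱼSⱼ = 23888·140 + 8942·176 = 4.918112 × 10^6.
n_{18–34} = 202·8942·176 / (4.918112 × 10^6) = 64.6.

64.6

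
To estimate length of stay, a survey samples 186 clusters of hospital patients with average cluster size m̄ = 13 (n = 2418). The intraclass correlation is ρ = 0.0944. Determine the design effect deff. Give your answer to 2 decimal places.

2.13

deff = 1 + (13 − 1)·0.0944 = 1 + 1.1328 = 2.1328.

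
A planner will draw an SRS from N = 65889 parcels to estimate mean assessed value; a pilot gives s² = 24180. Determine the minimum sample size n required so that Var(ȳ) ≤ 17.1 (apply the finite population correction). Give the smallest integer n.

1385

Without fpc, n₀ = s²/D = 24180/17.1 = 1414.0351.
With fpc, (1 − n/N)·s²/n ≤ D requires n ≥ n₀/(1 + n₀/N) = 1414.0351/(1 + 1414.0351/65889) = 1384.3263.
Rounding up, n = 1385.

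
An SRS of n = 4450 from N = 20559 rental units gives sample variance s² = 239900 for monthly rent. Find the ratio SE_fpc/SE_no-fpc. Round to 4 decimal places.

0.8852

f = n/N = 4450/20559 = 0.21645022.
SE_no-fpc = √(s²/n) = 7.3423506; SE_fpc = √((1−f)s²/n) = 6.4993274.
Ratio = √(1−f) = 0.88518347.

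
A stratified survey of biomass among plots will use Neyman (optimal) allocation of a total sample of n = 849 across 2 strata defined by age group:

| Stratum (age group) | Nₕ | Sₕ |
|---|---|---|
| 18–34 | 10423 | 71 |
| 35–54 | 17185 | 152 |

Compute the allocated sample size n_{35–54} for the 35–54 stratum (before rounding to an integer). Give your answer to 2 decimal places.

661.57

Neyman allocation: nₕ = n·NₕSₕ / Σⱼ NⱼSⱼ.
Σ NⱼSⱼ = 10423·71 + 17185·152 = 3.352153 × 10^6.
n_{35–54} = 849·17185·152 / (3.352153 × 10^6) = 661.57.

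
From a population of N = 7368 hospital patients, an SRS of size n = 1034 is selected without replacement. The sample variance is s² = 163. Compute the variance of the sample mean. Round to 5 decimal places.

Under SRS without replacement, Var(ȳ) = (1 − f)·s²/n with f = n/N = 1034/7368 = 0.14033659.
Var(ȳ) = (1 − 0.14033659)·163/1034 = 0.85966341·0.15764023 = 0.13551754.

0.13552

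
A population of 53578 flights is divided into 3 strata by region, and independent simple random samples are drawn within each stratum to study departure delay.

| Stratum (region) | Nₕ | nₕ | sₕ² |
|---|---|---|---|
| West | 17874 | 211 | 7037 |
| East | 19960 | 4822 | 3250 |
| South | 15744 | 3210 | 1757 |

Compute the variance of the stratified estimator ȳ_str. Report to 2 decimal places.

3.78

Var(ȳ_str) = Σₕ Wₕ²(1 − fₕ)sₕ²/nₕ with Wₕ = Nₕ/N, N = 53578.
West: Wₕ = 0.33360708; term = 0.33360708²·(1 − 0.01180486)·7037/211 = 3.6679071.
East: Wₕ = 0.37254097; term = 0.37254097²·(1 − 0.24158317)·3250/4822 = 0.070943432.
South: Wₕ = 0.29385195; term = 0.29385195²·(1 − 0.20388720)·1757/3210 = 0.037626906.
Sum = 3.7764774.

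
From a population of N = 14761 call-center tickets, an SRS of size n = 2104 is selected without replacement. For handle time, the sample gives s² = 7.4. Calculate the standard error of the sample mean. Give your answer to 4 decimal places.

0.0549

Under SRS without replacement, Var(ȳ) = (1 − f)·s²/n with f = n/N = 2104/14761 = 0.14253777.
Var(ȳ) = (1 − 0.14253777)·7.4/2104 = 0.85746223·0.0035171103 = 0.0030157892.
SE(ȳ) = √(0.0030157892) = 0.0549.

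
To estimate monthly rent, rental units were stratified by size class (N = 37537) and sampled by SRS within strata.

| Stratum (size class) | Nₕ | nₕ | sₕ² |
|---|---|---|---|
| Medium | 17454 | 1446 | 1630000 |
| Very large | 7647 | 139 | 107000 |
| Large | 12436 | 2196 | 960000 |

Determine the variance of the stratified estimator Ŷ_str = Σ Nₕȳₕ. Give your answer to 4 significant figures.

Var(Ŷ_str) = Σₕ Nₕ²(1 − fₕ)sₕ²/nₕ.
Medium: 17454²·(1 − 1446/17454)·1630000/1446 = 3.1495707 × 10^11.
Very large: 7647²·(1 − 139/7647)·107000/139 = 4.4196139 × 10^10.
Large: 12436²·(1 − 2196/12436)·960000/2196 = 5.5669788 × 10^10.
Sum = 4.14823 × 10^11.

4.148 × 10^11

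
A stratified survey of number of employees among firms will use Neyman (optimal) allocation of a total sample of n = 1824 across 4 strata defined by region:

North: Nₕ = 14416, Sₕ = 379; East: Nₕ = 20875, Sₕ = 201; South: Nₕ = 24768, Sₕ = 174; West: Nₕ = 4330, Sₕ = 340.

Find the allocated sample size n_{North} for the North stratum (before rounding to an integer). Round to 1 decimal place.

Neyman allocation: nₕ = n·NₕSₕ / Σⱼ NⱼSⱼ.
Σ NⱼSⱼ = 14416·379 + 20875·201 + 24768·174 + 4330·340 = 1.5441371 × 10^7.
n_{North} = 1824·14416·379 / (1.5441371 × 10^7) = 645.4.

645.4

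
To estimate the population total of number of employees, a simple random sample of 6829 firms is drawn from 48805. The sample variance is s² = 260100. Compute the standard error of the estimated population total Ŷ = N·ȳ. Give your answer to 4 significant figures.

279300

Var(Ŷ) = N²·Var(ȳ) = N²·(1 − n/N)·s²/n.
f = 6829/48805 = 0.13992419; Var(ȳ) = 0.86007581·260100/6829 = 32.758196.
Var(Ŷ) = 48805² · 32.758196 = 7.8027665 × 10^10.
SE(Ŷ) = √(7.8027665 × 10^10) = 279300.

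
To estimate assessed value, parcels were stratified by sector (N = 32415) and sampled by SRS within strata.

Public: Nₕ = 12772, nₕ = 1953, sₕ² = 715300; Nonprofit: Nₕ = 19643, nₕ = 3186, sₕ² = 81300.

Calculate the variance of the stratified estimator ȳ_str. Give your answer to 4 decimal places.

Var(ȳ_str) = Σₕ Wₕ²(1 − fₕ)sₕ²/nₕ with Wₕ = Nₕ/N, N = 32415.
Public: Wₕ = 0.39401512; term = 0.39401512²·(1 − 0.15291262)·715300/1953 = 48.165931.
Nonprofit: Wₕ = 0.60598488; term = 0.60598488²·(1 − 0.16219518)·81300/3186 = 7.8507511.
Sum = 56.016682.

56.0167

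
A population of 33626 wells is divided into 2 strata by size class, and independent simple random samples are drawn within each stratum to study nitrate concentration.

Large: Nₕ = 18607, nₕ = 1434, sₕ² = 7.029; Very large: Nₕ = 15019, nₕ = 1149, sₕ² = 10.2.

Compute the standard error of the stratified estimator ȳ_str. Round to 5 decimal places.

Var(ȳ_str) = Σₕ Wₕ²(1 − fₕ)sₕ²/nₕ with Wₕ = Nₕ/N, N = 33626.
Large: Wₕ = 0.55335157; term = 0.55335157²·(1 − 0.07706777)·7.029/1434 = 0.0013852128.
Very large: Wₕ = 0.44664843; term = 0.44664843²·(1 − 0.07650310)·10.2/1149 = 0.0016354874.
Sum = 0.0030207002.
SE = √(0.0030207002) = 0.05496.

0.05496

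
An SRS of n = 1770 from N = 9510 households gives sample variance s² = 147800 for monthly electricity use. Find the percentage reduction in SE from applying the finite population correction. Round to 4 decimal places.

f = n/N = 1770/9510 = 0.18611987.
SE_no-fpc = √(s²/n) = 9.137988; SE_fpc = √((1−f)s²/n) = 8.2438638.
Ratio = √(1−f) = 0.90215305. Reduction = 100·(1 − 0.90215305) = 9.7847%.

9.7847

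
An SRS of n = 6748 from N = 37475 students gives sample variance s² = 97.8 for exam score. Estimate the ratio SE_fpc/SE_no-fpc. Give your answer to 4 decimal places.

f = n/N = 6748/37475 = 0.18006671.
SE_no-fpc = √(s²/n) = 0.12038764; SE_fpc = √((1−f)s²/n) = 0.10901121.
Ratio = √(1−f) = 0.90550168.

0.9055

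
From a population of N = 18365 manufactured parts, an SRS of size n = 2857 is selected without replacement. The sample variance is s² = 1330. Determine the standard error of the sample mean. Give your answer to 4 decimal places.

Under SRS without replacement, Var(ȳ) = (1 − f)·s²/n with f = n/N = 2857/18365 = 0.15556766.
Var(ȳ) = (1 − 0.15556766)·1330/2857 = 0.84443234·0.46552328 = 0.39310291.
SE(ȳ) = √(0.39310291) = 0.6270.

0.6270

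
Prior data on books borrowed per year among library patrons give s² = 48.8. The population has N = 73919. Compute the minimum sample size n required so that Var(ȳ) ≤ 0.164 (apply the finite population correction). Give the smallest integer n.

Without fpc, n₀ = s²/D = 48.8/0.164 = 297.5610.
With fpc, (1 − n/N)·s²/n ≤ D requires n ≥ n₀/(1 + n₀/N) = 297.5610/(1 + 297.5610/73919) = 296.3680.
Rounding up, n = 297.

297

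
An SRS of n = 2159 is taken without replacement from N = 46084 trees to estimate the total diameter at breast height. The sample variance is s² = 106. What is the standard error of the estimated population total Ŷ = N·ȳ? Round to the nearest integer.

Var(Ŷ) = N²·Var(ȳ) = N²·(1 − n/N)·s²/n.
f = 2159/46084 = 0.04684923; Var(ȳ) = 0.95315077·106/2159 = 0.046796657.
Var(Ŷ) = 46084² · 0.046796657 = 9.9383701 × 10^7.
SE(Ŷ) = √(9.9383701 × 10^7) = 9969.

9969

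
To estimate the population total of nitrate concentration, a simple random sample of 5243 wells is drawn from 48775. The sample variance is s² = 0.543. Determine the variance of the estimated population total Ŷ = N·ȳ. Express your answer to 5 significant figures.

Var(Ŷ) = N²·Var(ȳ) = N²·(1 − n/N)·s²/n.
f = 5243/48775 = 0.10749359; Var(ȳ) = 0.89250641·0.543/5243 = 9.2433908 × 10^-5.
Var(Ŷ) = 48775² · (9.2433908 × 10^-5) = 219900.32.

219900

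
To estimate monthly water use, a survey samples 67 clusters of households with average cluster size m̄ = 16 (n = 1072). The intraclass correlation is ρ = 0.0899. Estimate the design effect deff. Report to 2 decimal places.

deff = 1 + (16 − 1)·0.0899 = 1 + 1.3485 = 2.3485.

2.35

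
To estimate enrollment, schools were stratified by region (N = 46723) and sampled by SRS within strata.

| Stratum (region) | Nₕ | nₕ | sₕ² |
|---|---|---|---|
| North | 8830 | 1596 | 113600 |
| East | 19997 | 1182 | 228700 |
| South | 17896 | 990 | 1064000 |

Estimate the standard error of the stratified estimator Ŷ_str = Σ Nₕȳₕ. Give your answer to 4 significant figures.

634400

Var(Ŷ_str) = Σₕ Nₕ²(1 − fₕ)sₕ²/nₕ.
North: 8830²·(1 − 1596/8830)·113600/1596 = 4.5465781 × 10^9.
East: 19997²·(1 − 1182/19997)·228700/1182 = 7.2797717 × 10^10.
South: 17896²·(1 − 990/17896)·1064000/990 = 3.2516461 × 10^11.
Sum = 4.0250891 × 10^11.
SE = √(4.0250891 × 10^11) = 634400.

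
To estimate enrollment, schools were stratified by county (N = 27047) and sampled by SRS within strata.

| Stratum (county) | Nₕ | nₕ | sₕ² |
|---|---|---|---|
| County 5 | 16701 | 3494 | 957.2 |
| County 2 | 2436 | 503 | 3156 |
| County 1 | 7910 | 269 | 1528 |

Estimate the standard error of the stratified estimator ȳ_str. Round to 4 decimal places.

0.7696

Var(ȳ_str) = Σₕ Wₕ²(1 − fₕ)sₕ²/nₕ with Wₕ = Nₕ/N, N = 27047.
County 5: Wₕ = 0.61748068; term = 0.61748068²·(1 − 0.20920903)·957.2/3494 = 0.082601558.
County 2: Wₕ = 0.09006544; term = 0.09006544²·(1 − 0.20648604)·3156/503 = 0.040386847.
County 1: Wₕ = 0.29245388; term = 0.29245388²·(1 − 0.03400759)·1528/269 = 0.46930973.
Sum = 0.59229814.
SE = √(0.59229814) = 0.7696.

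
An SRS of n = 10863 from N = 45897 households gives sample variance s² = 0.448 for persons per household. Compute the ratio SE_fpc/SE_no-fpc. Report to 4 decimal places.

0.8737

f = n/N = 10863/45897 = 0.23668214.
SE_no-fpc = √(s²/n) = 0.0064219086; SE_fpc = √((1−f)s²/n) = 0.0056106972.
Ratio = √(1−f) = 0.87368064.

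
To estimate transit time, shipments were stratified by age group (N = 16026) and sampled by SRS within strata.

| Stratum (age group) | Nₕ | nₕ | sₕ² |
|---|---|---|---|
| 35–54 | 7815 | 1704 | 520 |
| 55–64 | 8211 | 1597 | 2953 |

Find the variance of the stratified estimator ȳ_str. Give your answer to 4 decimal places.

0.4477

Var(ȳ_str) = Σₕ Wₕ²(1 − fₕ)sₕ²/nₕ with Wₕ = Nₕ/N, N = 16026.
35–54: Wₕ = 0.48764508; term = 0.48764508²·(1 − 0.21804223)·520/1704 = 0.056744627.
55–64: Wₕ = 0.51235492; term = 0.51235492²·(1 − 0.19449519)·2953/1597 = 0.39099256.
Sum = 0.44773719.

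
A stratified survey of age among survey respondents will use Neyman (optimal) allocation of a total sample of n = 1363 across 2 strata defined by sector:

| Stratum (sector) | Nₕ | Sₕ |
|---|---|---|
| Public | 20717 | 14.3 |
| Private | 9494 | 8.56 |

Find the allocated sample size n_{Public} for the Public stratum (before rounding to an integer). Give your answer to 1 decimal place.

1069.6

Neyman allocation: nₕ = n·NₕSₕ / Σⱼ NⱼSⱼ.
Σ NⱼSⱼ = 20717·14.3 + 9494·8.56 = 377521.74.
n_{Public} = 1363·20717·14.3 / 377521.74 = 1069.6.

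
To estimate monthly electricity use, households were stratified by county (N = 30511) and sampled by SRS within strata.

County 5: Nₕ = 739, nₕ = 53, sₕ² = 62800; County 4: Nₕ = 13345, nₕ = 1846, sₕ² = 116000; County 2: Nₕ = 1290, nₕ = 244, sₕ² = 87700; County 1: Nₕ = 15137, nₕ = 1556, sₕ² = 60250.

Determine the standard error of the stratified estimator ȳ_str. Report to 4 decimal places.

Var(ȳ_str) = Σₕ Wₕ²(1 − fₕ)sₕ²/nₕ with Wₕ = Nₕ/N, N = 30511.
County 5: Wₕ = 0.02422077; term = 0.02422077²·(1 − 0.07171854)·62800/53 = 0.64526698.
County 4: Wₕ = 0.43738324; term = 0.43738324²·(1 − 0.13832896)·116000/1846 = 10.358385.
County 2: Wₕ = 0.04227983; term = 0.04227983²·(1 − 0.18914729)·87700/244 = 0.52097667.
County 1: Wₕ = 0.49611615; term = 0.49611615²·(1 − 0.10279448)·60250/1556 = 8.5507879.
Sum = 20.075417.
SE = √(20.075417) = 4.4806.

4.4806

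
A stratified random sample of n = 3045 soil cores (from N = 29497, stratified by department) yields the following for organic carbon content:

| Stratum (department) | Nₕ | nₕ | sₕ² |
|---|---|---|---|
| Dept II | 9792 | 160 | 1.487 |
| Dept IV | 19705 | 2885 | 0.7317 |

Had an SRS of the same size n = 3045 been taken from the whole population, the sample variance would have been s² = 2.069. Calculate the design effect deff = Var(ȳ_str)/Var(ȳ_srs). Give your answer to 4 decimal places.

1.8119

Var(ȳ_str) = Σ Wₕ²(1−fₕ)sₕ²/nₕ with Wₕ = Nₕ/29497:
  Dept II: (9792/29497)²·(1−160/9792)·1.487/160 = 0.0010074492
  Dept IV: (19705/29497)²·(1−2885/19705)·0.7317/2885 = 9.6612645 × 10^-5
  → Var(ȳ_str) = 0.0011040618.
Var(ȳ_srs) = (1 − 3045/29497)·2.069/3045 = 6.0933182 × 10^-4.
deff = 0.0011040618 / (6.0933182 × 10^-4) = 1.8119.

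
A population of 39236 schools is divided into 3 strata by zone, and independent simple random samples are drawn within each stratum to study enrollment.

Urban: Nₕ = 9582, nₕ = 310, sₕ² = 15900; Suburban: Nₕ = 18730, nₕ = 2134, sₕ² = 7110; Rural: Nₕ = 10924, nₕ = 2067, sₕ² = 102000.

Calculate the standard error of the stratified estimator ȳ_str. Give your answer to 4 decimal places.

2.5950

Var(ȳ_str) = Σₕ Wₕ²(1 − fₕ)sₕ²/nₕ with Wₕ = Nₕ/N, N = 39236.
Urban: Wₕ = 0.24421450; term = 0.24421450²·(1 − 0.03235233)·15900/310 = 2.9600263.
Suburban: Wₕ = 0.47736772; term = 0.47736772²·(1 − 0.11393486)·7110/2134 = 0.67273951.
Rural: Wₕ = 0.27841778; term = 0.27841778²·(1 − 0.18921640)·102000/2067 = 3.1014057.
Sum = 6.7341715.
SE = √(6.7341715) = 2.5950.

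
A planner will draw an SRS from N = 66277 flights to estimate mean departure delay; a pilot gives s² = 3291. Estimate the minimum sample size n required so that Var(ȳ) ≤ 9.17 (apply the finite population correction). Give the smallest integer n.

357

Without fpc, n₀ = s²/D = 3291/9.17 = 358.8877.
With fpc, (1 − n/N)·s²/n ≤ D requires n ≥ n₀/(1 + n₀/N) = 358.8877/(1 + 358.8877/66277) = 356.9548.
Rounding up, n = 357.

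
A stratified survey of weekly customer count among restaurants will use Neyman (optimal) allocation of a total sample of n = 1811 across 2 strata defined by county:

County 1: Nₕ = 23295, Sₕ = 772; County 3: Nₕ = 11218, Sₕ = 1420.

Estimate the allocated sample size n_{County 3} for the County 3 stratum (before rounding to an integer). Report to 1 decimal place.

850.7

Neyman allocation: nₕ = n·NₕSₕ / Σⱼ NⱼSⱼ.
Σ NⱼSⱼ = 23295·772 + 11218·1420 = 3.39133 × 10^7.
n_{County 3} = 1811·11218·1420 / (3.39133 × 10^7) = 850.7.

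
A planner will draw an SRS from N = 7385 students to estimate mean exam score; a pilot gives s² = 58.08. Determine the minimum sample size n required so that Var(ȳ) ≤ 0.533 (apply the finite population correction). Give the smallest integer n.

108

Without fpc, n₀ = s²/D = 58.08/0.533 = 108.9681.
With fpc, (1 − n/N)·s²/n ≤ D requires n ≥ n₀/(1 + n₀/N) = 108.9681/(1 + 108.9681/7385) = 107.3836.
Rounding up, n = 108.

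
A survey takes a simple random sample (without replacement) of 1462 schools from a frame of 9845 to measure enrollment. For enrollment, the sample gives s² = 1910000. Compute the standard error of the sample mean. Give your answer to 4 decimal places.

33.3530

Under SRS without replacement, Var(ȳ) = (1 − f)·s²/n with f = n/N = 1462/9845 = 0.14850178.
Var(ȳ) = (1 − 0.14850178)·1910000/1462 = 0.85149822·1306.4295 = 1112.4224.
SE(ȳ) = √(1112.4224) = 33.3530.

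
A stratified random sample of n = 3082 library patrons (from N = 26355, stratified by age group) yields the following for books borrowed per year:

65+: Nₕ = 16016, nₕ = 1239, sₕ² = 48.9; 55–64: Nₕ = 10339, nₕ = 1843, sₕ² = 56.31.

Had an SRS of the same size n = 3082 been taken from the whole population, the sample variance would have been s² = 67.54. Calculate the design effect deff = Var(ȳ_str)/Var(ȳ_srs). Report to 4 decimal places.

Var(ȳ_str) = Σ Wₕ²(1−fₕ)sₕ²/nₕ with Wₕ = Nₕ/26355:
  65+: (16016/26355)²·(1−1239/16016)·48.9/1239 = 0.013447819
  55–64: (10339/26355)²·(1−1843/10339)·56.31/1843 = 0.0038639117
  → Var(ȳ_str) = 0.017311731.
Var(ȳ_srs) = (1 − 3082/26355)·67.54/3082 = 0.01935164.
deff = 0.017311731 / 0.01935164 = 0.8946.

0.8946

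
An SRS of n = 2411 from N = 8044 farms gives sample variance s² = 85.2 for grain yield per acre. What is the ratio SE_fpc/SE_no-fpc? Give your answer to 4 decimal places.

0.8368

f = n/N = 2411/8044 = 0.29972650.
SE_no-fpc = √(s²/n) = 0.18798413; SE_fpc = √((1−f)s²/n) = 0.15730953.
Ratio = √(1−f) = 0.83682346.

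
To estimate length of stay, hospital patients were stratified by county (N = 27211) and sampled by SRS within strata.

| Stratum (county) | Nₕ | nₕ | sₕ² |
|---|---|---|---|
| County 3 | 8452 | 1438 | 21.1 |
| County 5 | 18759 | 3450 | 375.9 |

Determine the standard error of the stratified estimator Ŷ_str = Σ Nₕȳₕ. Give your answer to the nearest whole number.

5671

Var(Ŷ_str) = Σₕ Nₕ²(1 − fₕ)sₕ²/nₕ.
County 3: 8452²·(1 − 1438/8452)·21.1/1438 = 869858.92.
County 5: 18759²·(1 − 3450/18759)·375.9/3450 = 3.1290301 × 10^7.
Sum = 3.216016 × 10^7.
SE = √(3.216016 × 10^7) = 5671.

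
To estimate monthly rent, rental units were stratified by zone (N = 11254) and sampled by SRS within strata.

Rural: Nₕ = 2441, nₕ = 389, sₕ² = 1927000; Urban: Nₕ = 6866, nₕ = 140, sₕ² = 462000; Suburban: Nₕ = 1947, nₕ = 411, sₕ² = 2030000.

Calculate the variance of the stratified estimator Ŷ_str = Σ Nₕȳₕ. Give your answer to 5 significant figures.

1.9198 × 10^11

Var(Ŷ_str) = Σₕ Nₕ²(1 − fₕ)sₕ²/nₕ.
Rural: 2441²·(1 − 389/2441)·1927000/389 = 2.4812884 × 10^10.
Urban: 6866²·(1 − 140/6866)·462000/140 = 1.5239636 × 10^11.
Suburban: 1947²·(1 − 411/1947)·2030000/411 = 1.4771051 × 10^10.
Sum = 1.919803 × 10^11.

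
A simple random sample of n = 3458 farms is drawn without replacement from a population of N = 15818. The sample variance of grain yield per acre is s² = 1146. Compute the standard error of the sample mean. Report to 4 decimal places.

Under SRS without replacement, Var(ȳ) = (1 − f)·s²/n with f = n/N = 3458/15818 = 0.21861171.
Var(ȳ) = (1 − 0.21861171)·1146/3458 = 0.78138829·0.33140544 = 0.25895633.
SE(ȳ) = √(0.25895633) = 0.5089.

0.5089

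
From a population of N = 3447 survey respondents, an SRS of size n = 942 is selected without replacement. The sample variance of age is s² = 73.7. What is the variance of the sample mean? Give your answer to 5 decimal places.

0.05686

Under SRS without replacement, Var(ȳ) = (1 − f)·s²/n with f = n/N = 942/3447 = 0.27328111.
Var(ȳ) = (1 − 0.27328111)·73.7/942 = 0.72671889·0.078237792 = 0.056856881.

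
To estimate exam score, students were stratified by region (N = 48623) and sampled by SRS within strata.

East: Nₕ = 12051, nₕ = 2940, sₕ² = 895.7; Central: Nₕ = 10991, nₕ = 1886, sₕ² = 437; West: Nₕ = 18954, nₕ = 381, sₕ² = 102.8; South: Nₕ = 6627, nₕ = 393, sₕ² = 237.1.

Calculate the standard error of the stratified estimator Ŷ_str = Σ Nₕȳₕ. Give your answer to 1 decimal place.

Var(Ŷ_str) = Σₕ Nₕ²(1 − fₕ)sₕ²/nₕ.
East: 12051²·(1 − 2940/12051)·895.7/2940 = 3.3450636 × 10^7.
Central: 10991²·(1 − 1886/10991)·437/1886 = 2.3187659 × 10^7.
West: 18954²·(1 − 381/18954)·102.8/381 = 9.4984135 × 10^7.
South: 6627²·(1 − 393/6627)·237.1/393 = 2.4924289 × 10^7.
Sum = 1.7654672 × 10^8.
SE = √(1.7654672 × 10^8) = 13287.1.

13287.1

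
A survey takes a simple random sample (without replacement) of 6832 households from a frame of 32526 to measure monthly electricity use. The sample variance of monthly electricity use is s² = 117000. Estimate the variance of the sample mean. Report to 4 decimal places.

13.5282

Under SRS without replacement, Var(ȳ) = (1 − f)·s²/n with f = n/N = 6832/32526 = 0.21004735.
Var(ȳ) = (1 − 0.21004735)·117000/6832 = 0.78995265·17.125293 = 13.52817.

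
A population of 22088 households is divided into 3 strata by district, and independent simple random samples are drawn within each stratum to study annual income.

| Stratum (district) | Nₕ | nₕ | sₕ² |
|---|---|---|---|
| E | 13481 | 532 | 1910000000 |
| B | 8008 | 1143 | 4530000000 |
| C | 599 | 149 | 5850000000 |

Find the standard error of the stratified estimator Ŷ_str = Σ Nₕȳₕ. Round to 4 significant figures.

Var(Ŷ_str) = Σₕ Nₕ²(1 − fₕ)sₕ²/nₕ.
E: 13481²·(1 − 532/13481)·1910000000/532 = 6.2672941 × 10^14.
B: 8008²·(1 − 1143/8008)·4530000000/1143 = 2.178796 × 10^14.
C: 599²·(1 − 149/599)·5850000000/149 = 1.0583003 × 10^13.
Sum = 8.5519201 × 10^14.
SE = √(8.5519201 × 10^14) = 2.924 × 10^7.

2.924 × 10^7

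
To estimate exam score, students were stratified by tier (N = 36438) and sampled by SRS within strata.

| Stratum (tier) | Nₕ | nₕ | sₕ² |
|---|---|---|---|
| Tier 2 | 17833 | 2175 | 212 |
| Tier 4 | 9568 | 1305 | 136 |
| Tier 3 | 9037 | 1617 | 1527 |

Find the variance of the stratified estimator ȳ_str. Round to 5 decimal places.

0.07440

Var(ȳ_str) = Σₕ Wₕ²(1 − fₕ)sₕ²/nₕ with Wₕ = Nₕ/N, N = 36438.
Tier 2: Wₕ = 0.48940666; term = 0.48940666²·(1 − 0.12196490)·212/2175 = 0.02049879.
Tier 4: Wₕ = 0.26258302; term = 0.26258302²·(1 − 0.13639214)·136/1305 = 0.006205521.
Tier 3: Wₕ = 0.24801032; term = 0.24801032²·(1 − 0.17893106)·1527/1617 = 0.047692286.
Sum = 0.074396597.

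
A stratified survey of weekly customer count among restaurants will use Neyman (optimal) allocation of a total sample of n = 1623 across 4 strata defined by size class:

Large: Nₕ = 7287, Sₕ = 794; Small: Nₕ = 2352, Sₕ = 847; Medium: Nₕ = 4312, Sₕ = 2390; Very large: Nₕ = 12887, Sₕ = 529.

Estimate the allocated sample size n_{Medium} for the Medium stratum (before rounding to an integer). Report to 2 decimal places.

671.71

Neyman allocation: nₕ = n·NₕSₕ / Σⱼ NⱼSⱼ.
Σ NⱼSⱼ = 7287·794 + 2352·847 + 4312·2390 + 12887·529 = 2.4900925 × 10^7.
n_{Medium} = 1623·4312·2390 / (2.4900925 × 10^7) = 671.71.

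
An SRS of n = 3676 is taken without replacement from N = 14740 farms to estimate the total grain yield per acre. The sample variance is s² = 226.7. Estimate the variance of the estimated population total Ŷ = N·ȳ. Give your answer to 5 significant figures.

1.0057 × 10^7

Var(Ŷ) = N²·Var(ȳ) = N²·(1 − n/N)·s²/n.
f = 3676/14740 = 0.24938942; Var(ȳ) = 0.75061058·226.7/3676 = 0.046290375.
Var(Ŷ) = 14740² · 0.046290375 = 1.0057399 × 10^7.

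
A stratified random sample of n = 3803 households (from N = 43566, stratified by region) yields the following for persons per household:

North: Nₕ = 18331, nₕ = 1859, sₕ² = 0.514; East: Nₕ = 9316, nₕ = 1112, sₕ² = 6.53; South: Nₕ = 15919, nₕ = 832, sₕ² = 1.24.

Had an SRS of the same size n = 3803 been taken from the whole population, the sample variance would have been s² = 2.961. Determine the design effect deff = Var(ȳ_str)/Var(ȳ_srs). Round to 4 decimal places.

0.6600

Var(ȳ_str) = Σ Wₕ²(1−fₕ)sₕ²/nₕ with Wₕ = Nₕ/43566:
  North: (18331/43566)²·(1−1859/18331)·0.514/1859 = 4.3986646 × 10^-5
  East: (9316/43566)²·(1−1112/9316)·6.53/1112 = 2.364657 × 10^-4
  South: (15919/43566)²·(1−832/15919)·1.24/832 = 1.885913 × 10^-4
  → Var(ȳ_str) = 4.6904365 × 10^-4.
Var(ȳ_srs) = (1 − 3803/43566)·2.961/3803 = 7.1063 × 10^-4.
deff = (4.6904365 × 10^-4) / (7.1063 × 10^-4) = 0.6600.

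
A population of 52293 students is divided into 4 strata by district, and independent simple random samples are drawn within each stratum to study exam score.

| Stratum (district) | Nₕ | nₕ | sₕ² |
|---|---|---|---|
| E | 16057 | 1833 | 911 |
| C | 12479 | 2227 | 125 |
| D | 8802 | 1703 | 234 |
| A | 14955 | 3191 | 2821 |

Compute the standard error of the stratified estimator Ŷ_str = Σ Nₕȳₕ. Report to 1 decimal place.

Var(Ŷ_str) = Σₕ Nₕ²(1 − fₕ)sₕ²/nₕ.
E: 16057²·(1 − 1833/16057)·911/1833 = 1.1351208 × 10^8.
C: 12479²·(1 − 2227/12479)·125/2227 = 7.1808884 × 10^6.
D: 8802²·(1 − 1703/8802)·234/1703 = 8.5857799 × 10^6.
A: 14955²·(1 − 3191/14955)·2821/3191 = 1.5553127 × 10^8.
Sum = 2.8481002 × 10^8.
SE = √(2.8481002 × 10^8) = 16876.3.

16876.3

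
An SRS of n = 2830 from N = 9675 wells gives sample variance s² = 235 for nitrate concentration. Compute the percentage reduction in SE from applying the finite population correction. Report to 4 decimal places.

15.8874

f = n/N = 2830/9675 = 0.29250646.
SE_no-fpc = √(s²/n) = 0.28816466; SE_fpc = √((1−f)s²/n) = 0.24238289.
Ratio = √(1−f) = 0.84112635. Reduction = 100·(1 − 0.84112635) = 15.8874%.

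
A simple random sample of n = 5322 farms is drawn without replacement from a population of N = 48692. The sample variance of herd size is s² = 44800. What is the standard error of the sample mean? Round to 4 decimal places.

2.7382

Under SRS without replacement, Var(ȳ) = (1 − f)·s²/n with f = n/N = 5322/48692 = 0.10929927.
Var(ȳ) = (1 − 0.10929927)·44800/5322 = 0.89070073·8.417888 = 7.497819.
SE(ȳ) = √(7.497819) = 2.7382.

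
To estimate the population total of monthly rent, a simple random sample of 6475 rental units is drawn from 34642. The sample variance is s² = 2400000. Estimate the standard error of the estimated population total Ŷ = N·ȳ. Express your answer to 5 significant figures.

601390

Var(Ŷ) = N²·Var(ȳ) = N²·(1 − n/N)·s²/n.
f = 6475/34642 = 0.18691184; Var(ȳ) = 0.81308816·2400000/6475 = 301.37631.
Var(Ŷ) = 34642² · 301.37631 = 3.6167212 × 10^11.
SE(Ŷ) = √(3.6167212 × 10^11) = 601390.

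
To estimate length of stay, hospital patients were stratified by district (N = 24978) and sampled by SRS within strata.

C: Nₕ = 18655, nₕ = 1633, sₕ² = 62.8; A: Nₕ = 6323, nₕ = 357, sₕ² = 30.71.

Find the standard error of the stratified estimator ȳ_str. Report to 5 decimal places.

Var(ȳ_str) = Σₕ Wₕ²(1 − fₕ)sₕ²/nₕ with Wₕ = Nₕ/N, N = 24978.
C: Wₕ = 0.74685723; term = 0.74685723²·(1 − 0.08753685)·62.8/1633 = 0.019573297.
A: Wₕ = 0.25314277; term = 0.25314277²·(1 − 0.05646054)·30.71/357 = 0.0052011899.
Sum = 0.024774487.
SE = √(0.024774487) = 0.15740.

0.15740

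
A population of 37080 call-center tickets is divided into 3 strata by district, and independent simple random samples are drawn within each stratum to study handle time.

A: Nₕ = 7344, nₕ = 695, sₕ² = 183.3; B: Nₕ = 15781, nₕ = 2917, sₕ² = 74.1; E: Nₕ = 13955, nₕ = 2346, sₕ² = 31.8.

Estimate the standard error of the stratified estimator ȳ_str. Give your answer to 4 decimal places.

0.1213

Var(ȳ_str) = Σₕ Wₕ²(1 − fₕ)sₕ²/nₕ with Wₕ = Nₕ/N, N = 37080.
A: Wₕ = 0.19805825; term = 0.19805825²·(1 − 0.09463508)·183.3/695 = 0.0093667129.
B: Wₕ = 0.42559331; term = 0.42559331²·(1 − 0.18484253)·74.1/2917 = 0.0037507048.
E: Wₕ = 0.37634844; term = 0.37634844²·(1 − 0.16811179)·31.8/2346 = 0.0015971449.
Sum = 0.014714563.
SE = √(0.014714563) = 0.1213.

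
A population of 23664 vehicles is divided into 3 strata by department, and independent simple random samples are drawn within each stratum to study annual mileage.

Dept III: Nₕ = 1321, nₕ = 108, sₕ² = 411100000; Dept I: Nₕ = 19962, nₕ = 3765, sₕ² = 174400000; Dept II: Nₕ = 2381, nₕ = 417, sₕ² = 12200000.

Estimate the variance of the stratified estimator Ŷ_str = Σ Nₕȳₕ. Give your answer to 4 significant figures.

Var(Ŷ_str) = Σₕ Nₕ²(1 − fₕ)sₕ²/nₕ.
Dept III: 1321²·(1 − 108/1321)·411100000/108 = 6.0994032 × 10^12.
Dept I: 19962²·(1 − 3765/19962)·174400000/3765 = 1.4976838 × 10^13.
Dept II: 2381²·(1 − 417/2381)·12200000/417 = 1.3681215 × 10^11.
Sum = 2.1213053 × 10^13.

2.121 × 10^13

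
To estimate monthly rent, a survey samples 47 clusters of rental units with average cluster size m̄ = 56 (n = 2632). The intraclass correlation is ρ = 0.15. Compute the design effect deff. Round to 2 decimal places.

9.25

deff = 1 + (56 − 1)·0.15 = 1 + 8.25 = 9.25.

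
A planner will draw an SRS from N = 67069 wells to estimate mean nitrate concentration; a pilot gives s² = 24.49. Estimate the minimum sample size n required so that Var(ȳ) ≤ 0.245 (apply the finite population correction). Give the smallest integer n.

100

Without fpc, n₀ = s²/D = 24.49/0.245 = 99.9592.
With fpc, (1 − n/N)·s²/n ≤ D requires n ≥ n₀/(1 + n₀/N) = 99.9592/(1 + 99.9592/67069) = 99.8104.
Rounding up, n = 100.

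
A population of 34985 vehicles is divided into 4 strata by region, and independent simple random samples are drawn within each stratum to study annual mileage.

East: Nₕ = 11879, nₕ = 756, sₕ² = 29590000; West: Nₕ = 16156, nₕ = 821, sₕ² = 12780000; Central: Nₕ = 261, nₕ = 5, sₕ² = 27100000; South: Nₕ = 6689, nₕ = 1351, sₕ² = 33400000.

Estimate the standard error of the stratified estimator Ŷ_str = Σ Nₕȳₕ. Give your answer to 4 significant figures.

Var(Ŷ_str) = Σₕ Nₕ²(1 − fₕ)sₕ²/nₕ.
East: 11879²·(1 − 756/11879)·29590000/756 = 5.1716007 × 10^12.
West: 16156²·(1 − 821/16156)·12780000/821 = 3.8566064 × 10^12.
Central: 261²·(1 − 5/261)·27100000/5 = 3.6214272 × 10^11.
South: 6689²·(1 − 1351/6689)·33400000/1351 = 8.8273609 × 10^11.
Sum = 1.0273086 × 10^13.
SE = √(1.0273086 × 10^13) = 3.205 × 10^6.

3.205 × 10^6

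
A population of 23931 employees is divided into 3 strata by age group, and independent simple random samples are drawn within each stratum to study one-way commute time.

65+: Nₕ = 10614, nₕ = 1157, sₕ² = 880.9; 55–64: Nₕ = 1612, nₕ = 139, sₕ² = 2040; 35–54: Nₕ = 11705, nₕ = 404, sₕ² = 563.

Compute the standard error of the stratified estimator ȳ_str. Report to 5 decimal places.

0.71845

Var(ȳ_str) = Σₕ Wₕ²(1 − fₕ)sₕ²/nₕ with Wₕ = Nₕ/N, N = 23931.
65+: Wₕ = 0.44352513; term = 0.44352513²·(1 − 0.10900697)·880.9/1157 = 0.13344553.
55–64: Wₕ = 0.06736033; term = 0.06736033²·(1 − 0.08622829)·2040/139 = 0.060850123.
35–54: Wₕ = 0.48911454; term = 0.48911454²·(1 − 0.03451516)·563/404 = 0.32187973.
Sum = 0.51617538.
SE = √(0.51617538) = 0.71845.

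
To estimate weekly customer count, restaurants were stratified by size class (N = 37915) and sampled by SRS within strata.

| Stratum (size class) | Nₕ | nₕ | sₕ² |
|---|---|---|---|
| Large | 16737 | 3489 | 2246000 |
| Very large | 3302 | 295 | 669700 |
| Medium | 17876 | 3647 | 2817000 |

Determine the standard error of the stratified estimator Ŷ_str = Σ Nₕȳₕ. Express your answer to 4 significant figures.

Var(Ŷ_str) = Σₕ Nₕ²(1 − fₕ)sₕ²/nₕ.
Large: 16737²·(1 − 3489/16737)·2246000/3489 = 1.4273705 × 10^11.
Very large: 3302²·(1 − 295/3302)·669700/295 = 2.2540772 × 10^10.
Medium: 17876²·(1 − 3647/17876)·2817000/3647 = 1.964698 × 10^11.
Sum = 3.6174762 × 10^11.
SE = √(3.6174762 × 10^11) = 601500.

601500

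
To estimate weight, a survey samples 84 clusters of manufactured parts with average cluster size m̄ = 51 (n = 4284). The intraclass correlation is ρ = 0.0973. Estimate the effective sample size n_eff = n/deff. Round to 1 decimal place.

deff = 1 + (51 − 1)·0.0973 = 1 + 4.865 = 5.865.
n_eff = 4284 / 5.865 = 730.4.

730.4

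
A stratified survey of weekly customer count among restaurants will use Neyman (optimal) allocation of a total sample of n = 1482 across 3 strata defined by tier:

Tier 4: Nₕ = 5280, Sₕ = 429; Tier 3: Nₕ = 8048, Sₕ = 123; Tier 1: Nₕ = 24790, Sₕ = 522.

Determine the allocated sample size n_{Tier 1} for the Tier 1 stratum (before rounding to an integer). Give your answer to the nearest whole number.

Neyman allocation: nₕ = n·NₕSₕ / Σⱼ NⱼSⱼ.
Σ NⱼSⱼ = 5280·429 + 8048·123 + 24790·522 = 1.6195404 × 10^7.
n_{Tier 1} = 1482·24790·522 / (1.6195404 × 10^7) = 1184.

1184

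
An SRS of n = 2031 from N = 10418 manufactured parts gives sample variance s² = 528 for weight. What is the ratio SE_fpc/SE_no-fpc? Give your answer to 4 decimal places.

0.8972

f = n/N = 2031/10418 = 0.19495105.
SE_no-fpc = √(s²/n) = 0.50987298; SE_fpc = √((1−f)s²/n) = 0.45748109.
Ratio = √(1−f) = 0.89724520.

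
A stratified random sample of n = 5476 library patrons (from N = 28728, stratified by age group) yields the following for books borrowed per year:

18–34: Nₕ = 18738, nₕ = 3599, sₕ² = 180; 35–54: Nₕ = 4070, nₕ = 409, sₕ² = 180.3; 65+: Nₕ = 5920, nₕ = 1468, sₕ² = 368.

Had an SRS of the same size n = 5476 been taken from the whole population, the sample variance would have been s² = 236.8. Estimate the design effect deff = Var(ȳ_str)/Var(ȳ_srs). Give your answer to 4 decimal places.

0.9473

Var(ȳ_str) = Σ Wₕ²(1−fₕ)sₕ²/nₕ with Wₕ = Nₕ/28728:
  18–34: (18738/28728)²·(1−3599/18738)·180/3599 = 0.017190967
  35–54: (4070/28728)²·(1−409/4070)·180.3/409 = 0.0079589499
  65+: (5920/28728)²·(1−1468/5920)·368/1468 = 0.0080054886
  → Var(ȳ_str) = 0.033155406.
Var(ȳ_srs) = (1 − 5476/28728)·236.8/5476 = 0.035000414.
deff = 0.033155406 / 0.035000414 = 0.9473.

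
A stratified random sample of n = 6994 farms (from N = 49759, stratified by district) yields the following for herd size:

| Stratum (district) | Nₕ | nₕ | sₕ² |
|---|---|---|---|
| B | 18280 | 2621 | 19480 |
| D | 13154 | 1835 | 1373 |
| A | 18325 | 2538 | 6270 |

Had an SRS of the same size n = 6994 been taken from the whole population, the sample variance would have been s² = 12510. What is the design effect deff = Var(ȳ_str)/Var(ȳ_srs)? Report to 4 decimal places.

Var(ȳ_str) = Σ Wₕ²(1−fₕ)sₕ²/nₕ with Wₕ = Nₕ/49759:
  B: (18280/49759)²·(1−2621/18280)·19480/2621 = 0.85924865
  D: (13154/49759)²·(1−1835/13154)·1373/1835 = 0.044994256
  A: (18325/49759)²·(1−2538/18325)·6270/2538 = 0.2886531
  → Var(ȳ_str) = 1.192896.
Var(ȳ_srs) = (1 − 6994/49759)·12510/6994 = 1.5372642.
deff = 1.192896 / 1.5372642 = 0.7760.

0.7760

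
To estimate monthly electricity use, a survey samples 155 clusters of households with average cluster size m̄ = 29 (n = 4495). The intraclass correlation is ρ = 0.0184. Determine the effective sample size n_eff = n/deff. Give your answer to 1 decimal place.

deff = 1 + (29 − 1)·0.0184 = 1 + 0.5152 = 1.5152.
n_eff = 4495 / 1.5152 = 2966.6.

2966.6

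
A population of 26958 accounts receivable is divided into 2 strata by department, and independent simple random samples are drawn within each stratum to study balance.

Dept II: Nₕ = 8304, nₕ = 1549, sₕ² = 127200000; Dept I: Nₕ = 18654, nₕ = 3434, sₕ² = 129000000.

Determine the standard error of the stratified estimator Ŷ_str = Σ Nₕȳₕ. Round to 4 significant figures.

Var(Ŷ_str) = Σₕ Nₕ²(1 − fₕ)sₕ²/nₕ.
Dept II: 8304²·(1 − 1549/8304)·127200000/1549 = 4.6062594 × 10^12.
Dept I: 18654²·(1 − 3434/18654)·129000000/3434 = 1.0665373 × 10^13.
Sum = 1.5271632 × 10^13.
SE = √(1.5271632 × 10^13) = 3.908 × 10^6.

3.908 × 10^6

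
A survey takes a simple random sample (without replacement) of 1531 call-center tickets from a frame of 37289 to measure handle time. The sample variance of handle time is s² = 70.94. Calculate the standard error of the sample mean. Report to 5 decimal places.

Under SRS without replacement, Var(ȳ) = (1 − f)·s²/n with f = n/N = 1531/37289 = 0.04105768.
Var(ȳ) = (1 − 0.04105768)·70.94/1531 = 0.95894232·0.046335728 = 0.044433291.
SE(ȳ) = √(0.044433291) = 0.21079.

0.21079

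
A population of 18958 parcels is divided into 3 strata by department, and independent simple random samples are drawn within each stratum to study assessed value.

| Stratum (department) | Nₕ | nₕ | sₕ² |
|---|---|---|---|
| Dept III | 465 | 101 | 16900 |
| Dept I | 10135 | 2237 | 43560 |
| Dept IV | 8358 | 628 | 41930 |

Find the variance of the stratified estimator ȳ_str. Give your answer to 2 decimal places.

16.42

Var(ȳ_str) = Σₕ Wₕ²(1 − fₕ)sₕ²/nₕ with Wₕ = Nₕ/N, N = 18958.
Dept III: Wₕ = 0.02452790; term = 0.02452790²·(1 − 0.21720430)·16900/101 = 0.078801526.
Dept I: Wₕ = 0.53460281; term = 0.53460281²·(1 − 0.22072028)·43560/2237 = 4.3368833.
Dept IV: Wₕ = 0.44086929; term = 0.44086929²·(1 − 0.07513759)·41930/628 = 12.002233.
Sum = 16.417918.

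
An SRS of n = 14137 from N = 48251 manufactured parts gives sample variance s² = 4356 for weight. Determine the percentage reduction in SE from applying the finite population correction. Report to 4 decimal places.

f = n/N = 14137/48251 = 0.29298875.
SE_no-fpc = √(s²/n) = 0.55509243; SE_fpc = √((1−f)s²/n) = 0.46674371.
Ratio = √(1−f) = 0.84083961. Reduction = 100·(1 − 0.84083961) = 15.9160%.

15.9160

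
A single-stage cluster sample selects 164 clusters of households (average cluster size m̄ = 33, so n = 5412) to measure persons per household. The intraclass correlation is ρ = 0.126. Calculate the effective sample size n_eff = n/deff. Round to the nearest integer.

deff = 1 + (33 − 1)·0.126 = 1 + 4.032 = 5.032.
n_eff = 5412 / 5.032 = 1076.

1076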